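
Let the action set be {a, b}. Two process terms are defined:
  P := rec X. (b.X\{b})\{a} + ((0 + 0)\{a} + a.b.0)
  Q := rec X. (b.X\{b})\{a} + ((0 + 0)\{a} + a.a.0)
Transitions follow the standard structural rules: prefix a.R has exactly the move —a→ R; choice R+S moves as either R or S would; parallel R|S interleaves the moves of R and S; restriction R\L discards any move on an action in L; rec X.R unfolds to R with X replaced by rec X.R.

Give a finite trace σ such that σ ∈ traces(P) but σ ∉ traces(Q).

LTS(P): 4 reachable states
  s0 = rec X. (b.X\{b})\{a} + ((0 + 0)\{a} + a.b.0) | ··a··> s1, ··b··> s2
  s1 = b.0 | ··b··> s3
  s2 = (rec X. (b.X\{b})\{a} + ((0 + 0)\{a} + a.b.0))\{b}\{a} | deadlocked
  s3 = 0 | deadlocked
LTS(Q): 4 reachable states
  t0 = rec X. (b.X\{b})\{a} + ((0 + 0)\{a} + a.a.0) | ··a··> t1, ··b··> t2
  t1 = a.0 | ··a··> t3
  t2 = (rec X. (b.X\{b})\{a} + ((0 + 0)\{a} + a.a.0))\{b}\{a} | deadlocked
  t3 = 0 | deadlocked
Trace ⟨ab⟩ through P, begin at {s0}:
  [1] a ⇒ {s1}
  [2] b ⇒ {s3}
  ✓ P
Trace ⟨ab⟩ through Q, begin at {t0}:
  [1] a ⇒ {t1}
  [2] b ⇒ no successor for Q

ab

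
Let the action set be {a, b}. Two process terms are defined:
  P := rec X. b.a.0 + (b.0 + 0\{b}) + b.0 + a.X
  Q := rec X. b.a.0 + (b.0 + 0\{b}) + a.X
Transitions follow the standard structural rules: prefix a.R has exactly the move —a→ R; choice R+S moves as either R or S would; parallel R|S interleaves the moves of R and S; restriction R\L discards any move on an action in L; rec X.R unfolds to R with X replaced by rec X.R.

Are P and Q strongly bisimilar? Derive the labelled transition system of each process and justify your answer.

bisimilar

Reachable graph of P (3 states):
  p0 = rec X. b.a.0 + (b.0 + 0\{b}) + b.0 + a.X :: --a--▸ p0, --b--▸ p1, --b--▸ p2
  p1 = 0 :: stopped
  p2 = a.0 :: --a--▸ p1
Reachable graph of Q (3 states):
  q0 = rec X. b.a.0 + (b.0 + 0\{b}) + a.X :: --a--▸ q0, --b--▸ q1, --b--▸ q2
  q1 = 0 :: stopped
  q2 = a.0 :: --a--▸ q1
Bisimilarity quotient blocks:
  B0 = {p0, q0}
  B1 = {p2, q2}
  B2 = {p1, q1}
p0 ∈ B0, q0 ∈ B0 → same block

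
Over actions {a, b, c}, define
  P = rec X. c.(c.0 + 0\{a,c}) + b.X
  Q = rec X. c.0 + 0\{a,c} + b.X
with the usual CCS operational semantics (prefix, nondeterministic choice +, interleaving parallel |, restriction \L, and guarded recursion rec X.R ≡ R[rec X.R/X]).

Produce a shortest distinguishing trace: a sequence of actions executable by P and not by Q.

P's transition system — 3 states:
  p0 = rec X. c.(c.0 + 0\{a,c}) + b.X → -b-> p0, -c-> p1
  p1 = c.0 + 0\{a,c} → -c-> p2
  p2 = 0 → stopped
Q's transition system — 2 states:
  q0 = rec X. c.0 + 0\{a,c} + b.X → -b-> q0, -c-> q1
  q1 = 0 → stopped
Run σ = ⟨cc⟩ on P: start {p0}
  step 1 (c): {p1}
  step 2 (c): {p2}
  — P admits the full trace.
Run σ = ⟨cc⟩ on Q: start {q0}
  step 1 (c): {q1}
  step 2 (c): ∅ (Q stuck)

cc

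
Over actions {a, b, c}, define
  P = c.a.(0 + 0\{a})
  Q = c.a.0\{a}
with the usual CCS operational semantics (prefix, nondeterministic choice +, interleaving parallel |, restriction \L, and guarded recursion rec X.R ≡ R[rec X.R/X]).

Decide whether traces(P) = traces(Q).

Reachable graph of P (3 states):
  m0 = c.a.(0 + 0\{a}) :: --c--▸ m1
  m1 = a.(0 + 0\{a}) :: --a--▸ m2
  m2 = 0 + 0\{a} :: deadlocked
Reachable graph of Q (3 states):
  n0 = c.a.0\{a} :: --c--▸ n1
  n1 = a.0\{a} :: --a--▸ n2
  n2 = 0\{a} :: deadlocked
Partition-refinement fixed point:
  B0 = {m0, n0}
  B1 = {m1, n1}
  B2 = {m2, n2}
m0 ∈ B0, n0 ∈ B0 → same block
Bisimilar ⇒ trace-equivalent.

trace-equivalent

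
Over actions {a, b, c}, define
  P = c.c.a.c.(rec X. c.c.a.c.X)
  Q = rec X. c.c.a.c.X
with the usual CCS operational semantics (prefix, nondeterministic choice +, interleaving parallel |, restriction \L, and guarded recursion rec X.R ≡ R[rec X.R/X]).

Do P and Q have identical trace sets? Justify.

YES

Reachable graph of P (5 states):
  p0 = c.c.a.c.(rec X. c.c.a.c.X) has moves =c=> p1
  p1 = c.a.c.(rec X. c.c.a.c.X) has moves =c=> p2
  p2 = a.c.(rec X. c.c.a.c.X) has moves =a=> p3
  p3 = c.(rec X. c.c.a.c.X) has moves =c=> p4
  p4 = rec X. c.c.a.c.X has moves =c=> p1
Reachable graph of Q (4 states):
  q0 = rec X. c.c.a.c.X has moves =c=> q1
  q1 = c.a.c.(rec X. c.c.a.c.X) has moves =c=> q2
  q2 = a.c.(rec X. c.c.a.c.X) has moves =a=> q3
  q3 = c.(rec X. c.c.a.c.X) has moves =c=> q0
Bisimilarity quotient blocks:
  B0 = {p0, p4, q0}
  B1 = {p1, q1}
  B2 = {p2, q2}
  B3 = {p3, q3}
p0 ∈ B0, q0 ∈ B0 → same block
Bisimilar ⇒ trace-equivalent.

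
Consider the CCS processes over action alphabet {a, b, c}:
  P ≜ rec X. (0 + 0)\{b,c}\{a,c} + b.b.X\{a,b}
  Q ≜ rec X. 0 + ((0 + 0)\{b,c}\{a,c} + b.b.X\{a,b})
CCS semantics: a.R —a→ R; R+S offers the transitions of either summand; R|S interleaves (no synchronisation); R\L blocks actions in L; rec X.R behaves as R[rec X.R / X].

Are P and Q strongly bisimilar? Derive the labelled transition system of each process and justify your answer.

P's transition system — 3 states:
  s0 = rec X. (0 + 0)\{b,c}\{a,c} + b.b.X\{a,b} → -b-> s1
  s1 = b.(rec X. (0 + 0)\{b,c}\{a,c} + b.b.X\{a,b})\{a,b} → -b-> s2
  s2 = (rec X. (0 + 0)\{b,c}\{a,c} + b.b.X\{a,b})\{a,b} → stopped
Q's transition system — 3 states:
  t0 = rec X. 0 + ((0 + 0)\{b,c}\{a,c} + b.b.X\{a,b}) → -b-> t1
  t1 = b.(rec X. 0 + ((0 + 0)\{b,c}\{a,c} + b.b.X\{a,b}))\{a,b} → -b-> t2
  t2 = (rec X. 0 + ((0 + 0)\{b,c}\{a,c} + b.b.X\{a,b}))\{a,b} → stopped
Partition-refinement fixed point:
  B0 = {s0, t0}
  B1 = {s1, t1}
  B2 = {s2, t2}
s0 ∈ B0, t0 ∈ B0 → same block

bisimilar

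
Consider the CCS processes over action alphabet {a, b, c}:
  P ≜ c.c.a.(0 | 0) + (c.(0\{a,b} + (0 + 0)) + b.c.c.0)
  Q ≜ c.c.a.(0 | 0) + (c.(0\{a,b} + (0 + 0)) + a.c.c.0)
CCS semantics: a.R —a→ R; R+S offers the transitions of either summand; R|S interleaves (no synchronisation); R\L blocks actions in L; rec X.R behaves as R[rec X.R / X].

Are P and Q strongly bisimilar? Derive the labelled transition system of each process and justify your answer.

P's transition system — 8 states:
  p0 = c.c.a.(0 | 0) + (c.(0\{a,b} + (0 + 0)) + b.c.c.0) → -b-> p1, -c-> p2, -c-> p3
  p1 = c.c.0 → -c-> p4
  p2 = 0\{a,b} + (0 + 0) → ∅
  p3 = c.a.(0 | 0) → -c-> p5
  p4 = c.0 → -c-> p6
  p5 = a.(0 | 0) → -a-> p7
  p6 = 0 → ∅
  p7 = 0 | 0 → ∅
Q's transition system — 8 states:
  q0 = c.c.a.(0 | 0) + (c.(0\{a,b} + (0 + 0)) + a.c.c.0) → -a-> q1, -c-> q2, -c-> q3
  q1 = c.c.0 → -c-> q4
  q2 = 0\{a,b} + (0 + 0) → ∅
  q3 = c.a.(0 | 0) → -c-> q5
  q4 = c.0 → -c-> q6
  q5 = a.(0 | 0) → -a-> q7
  q6 = 0 → ∅
  q7 = 0 | 0 → ∅
Coarsest stable partition (strong bisimilarity classes):
  B0 = {p0}
  B1 = {p1, q1}
  B2 = {p4, q4}
  B3 = {p2, p6, p7, q2, q6, q7}
  B4 = {p3, q3}
  B5 = {p5, q5}
  B6 = {q0}
p0 ∈ B0, q0 ∈ B6 → different blocks

not bisimilar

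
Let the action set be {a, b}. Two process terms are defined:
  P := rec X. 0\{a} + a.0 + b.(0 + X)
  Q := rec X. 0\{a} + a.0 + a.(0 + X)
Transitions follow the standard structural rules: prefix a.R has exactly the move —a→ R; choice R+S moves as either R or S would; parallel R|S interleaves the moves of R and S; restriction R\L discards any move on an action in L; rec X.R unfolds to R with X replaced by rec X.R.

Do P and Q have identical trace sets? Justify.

Reachable graph of P (3 states):
  u0 = rec X. 0\{a} + a.0 + b.(0 + X) has moves —a→ u1, —b→ u2
  u1 = 0 has moves stopped
  u2 = 0 + (rec X. 0\{a} + a.0 + b.(0 + X)) has moves —a→ u1, —b→ u2
Reachable graph of Q (3 states):
  v0 = rec X. 0\{a} + a.0 + a.(0 + X) has moves —a→ v1, —a→ v2
  v1 = 0 has moves stopped
  v2 = 0 + (rec X. 0\{a} + a.0 + a.(0 + X)) has moves —a→ v1, —a→ v2
Run σ = ⟨b⟩ on P: start {u0}
  [1] b ⇒ {u2}
  ✓ P
Run σ = ⟨b⟩ on Q: start {v0}
  [1] b ⇒ ∅ (Q stuck)

NO — witness ⟨b⟩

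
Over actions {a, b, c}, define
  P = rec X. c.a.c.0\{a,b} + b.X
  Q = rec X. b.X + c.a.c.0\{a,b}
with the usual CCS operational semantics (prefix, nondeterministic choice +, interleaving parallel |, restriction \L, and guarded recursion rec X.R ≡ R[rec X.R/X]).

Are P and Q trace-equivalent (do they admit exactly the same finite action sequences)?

YES

P's transition system — 4 states:
  m0 = rec X. c.a.c.0\{a,b} + b.X has moves =b=> m0, =c=> m1
  m1 = a.c.0\{a,b} has moves =a=> m2
  m2 = c.0\{a,b} has moves =c=> m3
  m3 = 0\{a,b} has moves ∅
Q's transition system — 4 states:
  n0 = rec X. b.X + c.a.c.0\{a,b} has moves =b=> n0, =c=> n1
  n1 = a.c.0\{a,b} has moves =a=> n2
  n2 = c.0\{a,b} has moves =c=> n3
  n3 = 0\{a,b} has moves ∅
Coarsest stable partition (strong bisimilarity classes):
  B0 = {m0, n0}
  B1 = {m1, n1}
  B2 = {m2, n2}
  B3 = {m3, n3}
m0 ∈ B0, n0 ∈ B0 → same block
Bisimilar ⇒ trace-equivalent.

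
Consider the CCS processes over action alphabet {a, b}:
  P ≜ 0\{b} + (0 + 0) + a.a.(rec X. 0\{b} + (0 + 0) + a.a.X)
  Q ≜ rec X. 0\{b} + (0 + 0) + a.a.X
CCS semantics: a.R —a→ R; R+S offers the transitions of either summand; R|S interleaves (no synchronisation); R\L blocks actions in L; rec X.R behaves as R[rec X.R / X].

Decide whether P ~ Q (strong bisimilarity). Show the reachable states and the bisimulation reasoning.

Reachable graph of P (3 states):
  u0 = 0\{b} + (0 + 0) + a.a.(rec X. 0\{b} + (0 + 0) + a.a.X) ⊢ ··a··> u1
  u1 = a.(rec X. 0\{b} + (0 + 0) + a.a.X) ⊢ ··a··> u2
  u2 = rec X. 0\{b} + (0 + 0) + a.a.X ⊢ ··a··> u1
Reachable graph of Q (2 states):
  v0 = rec X. 0\{b} + (0 + 0) + a.a.X ⊢ ··a··> v1
  v1 = a.(rec X. 0\{b} + (0 + 0) + a.a.X) ⊢ ··a··> v0
Partition-refinement fixed point:
  B0 = {u0, u1, u2, v0, v1}
u0 ∈ B0, v0 ∈ B0 → same block

bisimilar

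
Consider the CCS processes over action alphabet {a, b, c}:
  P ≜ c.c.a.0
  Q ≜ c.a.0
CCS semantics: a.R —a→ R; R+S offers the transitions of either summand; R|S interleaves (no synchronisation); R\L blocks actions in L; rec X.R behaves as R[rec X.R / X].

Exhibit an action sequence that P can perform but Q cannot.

Reachable graph of P (4 states):
  m0 = c.c.a.0 ⊢ =c=> m1
  m1 = c.a.0 ⊢ =c=> m2
  m2 = a.0 ⊢ =a=> m3
  m3 = 0 ⊢ stopped
Reachable graph of Q (3 states):
  n0 = c.a.0 ⊢ =c=> n1
  n1 = a.0 ⊢ =a=> n2
  n2 = 0 ⊢ stopped
Executing cc from P (initial set {m0}):
  after c @ step 1: {m1}
  after c @ step 2: {m2}
  ✓ P
Executing cc from Q (initial set {n0}):
  after c @ step 1: {n1}
  after c @ step 2: no successor for Q

cc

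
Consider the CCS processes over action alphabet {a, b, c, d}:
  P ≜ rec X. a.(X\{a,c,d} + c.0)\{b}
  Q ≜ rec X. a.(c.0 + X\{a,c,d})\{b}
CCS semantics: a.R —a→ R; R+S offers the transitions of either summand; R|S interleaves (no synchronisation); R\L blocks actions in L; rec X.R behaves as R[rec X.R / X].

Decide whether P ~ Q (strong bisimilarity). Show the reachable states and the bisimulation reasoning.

bisimilar

P's transition system — 3 states:
  u0 = rec X. a.(X\{a,c,d} + c.0)\{b} :: -a-> u1
  u1 = ((rec X. a.(X\{a,c,d} + c.0)\{b})\{a,c,d} + c.0)\{b} :: -c-> u2
  u2 = 0\{b} :: ∅
Q's transition system — 3 states:
  v0 = rec X. a.(c.0 + X\{a,c,d})\{b} :: -a-> v1
  v1 = (c.0 + (rec X. a.(c.0 + X\{a,c,d})\{b})\{a,c,d})\{b} :: -c-> v2
  v2 = 0\{b} :: ∅
Bisimilarity quotient blocks:
  B0 = {u0, v0}
  B1 = {u1, v1}
  B2 = {u2, v2}
u0 ∈ B0, v0 ∈ B0 → same block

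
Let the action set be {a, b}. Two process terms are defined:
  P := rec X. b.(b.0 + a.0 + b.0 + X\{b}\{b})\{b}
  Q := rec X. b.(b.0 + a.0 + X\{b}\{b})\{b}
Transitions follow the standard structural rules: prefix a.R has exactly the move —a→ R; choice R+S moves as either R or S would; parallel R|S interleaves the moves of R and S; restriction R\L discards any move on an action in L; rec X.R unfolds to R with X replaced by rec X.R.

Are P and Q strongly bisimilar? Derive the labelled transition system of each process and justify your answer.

P ~ Q

P's transition system — 3 states:
  m0 = rec X. b.(b.0 + a.0 + b.0 + X\{b}\{b})\{b} → -b-> m1
  m1 = (b.0 + a.0 + b.0 + (rec X. b.(b.0 + a.0 + b.0 + X\{b}\{b})\{b})\{b}\{b})\{b} → -a-> m2
  m2 = 0\{b} → ·
Q's transition system — 3 states:
  n0 = rec X. b.(b.0 + a.0 + X\{b}\{b})\{b} → -b-> n1
  n1 = (b.0 + a.0 + (rec X. b.(b.0 + a.0 + X\{b}\{b})\{b})\{b}\{b})\{b} → -a-> n2
  n2 = 0\{b} → ·
Coarsest stable partition (strong bisimilarity classes):
  B0 = {m0, n0}
  B1 = {m1, n1}
  B2 = {m2, n2}
m0 ∈ B0, n0 ∈ B0 → same block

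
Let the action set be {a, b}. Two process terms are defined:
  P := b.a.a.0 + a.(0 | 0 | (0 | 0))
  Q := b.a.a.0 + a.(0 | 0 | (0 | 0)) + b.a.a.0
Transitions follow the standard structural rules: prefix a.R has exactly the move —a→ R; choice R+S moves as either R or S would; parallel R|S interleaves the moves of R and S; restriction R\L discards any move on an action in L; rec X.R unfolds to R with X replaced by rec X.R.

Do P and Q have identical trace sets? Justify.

YES

P's transition system — 5 states:
  s0 = b.a.a.0 + a.(0 | 0 | (0 | 0)) | —a→ s1, —b→ s2
  s1 = 0 | 0 | (0 | 0) | deadlocked
  s2 = a.a.0 | —a→ s3
  s3 = a.0 | —a→ s4
  s4 = 0 | deadlocked
Q's transition system — 5 states:
  t0 = b.a.a.0 + a.(0 | 0 | (0 | 0)) + b.a.a.0 | —a→ t1, —b→ t2
  t1 = 0 | 0 | (0 | 0) | deadlocked
  t2 = a.a.0 | —a→ t3
  t3 = a.0 | —a→ t4
  t4 = 0 | deadlocked
Partition-refinement fixed point:
  B0 = {s0, t0}
  B1 = {s1, s4, t1, t4}
  B2 = {s2, t2}
  B3 = {s3, t3}
s0 ∈ B0, t0 ∈ B0 → same block
Bisimilar ⇒ trace-equivalent.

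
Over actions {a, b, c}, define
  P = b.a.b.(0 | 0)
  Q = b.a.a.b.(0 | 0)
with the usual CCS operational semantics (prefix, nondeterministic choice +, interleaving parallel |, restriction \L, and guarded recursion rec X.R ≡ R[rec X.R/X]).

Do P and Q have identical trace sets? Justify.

traces(P) ≠ traces(Q) — witness ⟨bab⟩

Reachable graph of P (4 states):
  s0 = b.a.b.(0 | 0) ⊢ -b-> s1
  s1 = a.b.(0 | 0) ⊢ -a-> s2
  s2 = b.(0 | 0) ⊢ -b-> s3
  s3 = 0 | 0 ⊢ ·
Reachable graph of Q (5 states):
  t0 = b.a.a.b.(0 | 0) ⊢ -b-> t1
  t1 = a.a.b.(0 | 0) ⊢ -a-> t2
  t2 = a.b.(0 | 0) ⊢ -a-> t3
  t3 = b.(0 | 0) ⊢ -b-> t4
  t4 = 0 | 0 ⊢ ·
Run σ = ⟨bab⟩ on P: start {s0}
  [1] b ⇒ {s1}
  [2] a ⇒ {s2}
  [3] b ⇒ {s3}
  P completes σ.
Run σ = ⟨bab⟩ on Q: start {t0}
  [1] b ⇒ {t1}
  [2] a ⇒ {t2}
  [3] b ⇒ ∅  — Q cannot continue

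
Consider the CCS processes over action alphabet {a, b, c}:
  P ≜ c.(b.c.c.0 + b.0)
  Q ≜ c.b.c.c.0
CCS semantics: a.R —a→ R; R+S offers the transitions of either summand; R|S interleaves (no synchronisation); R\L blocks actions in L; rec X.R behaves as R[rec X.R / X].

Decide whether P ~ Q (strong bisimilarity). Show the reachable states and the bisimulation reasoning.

NO

LTS(P): 5 reachable states
  u0 = c.(b.c.c.0 + b.0) → —c→ u1
  u1 = b.c.c.0 + b.0 → —b→ u2, —b→ u3
  u2 = 0 → stopped
  u3 = c.c.0 → —c→ u4
  u4 = c.0 → —c→ u2
LTS(Q): 5 reachable states
  v0 = c.b.c.c.0 → —c→ v1
  v1 = b.c.c.0 → —b→ v2
  v2 = c.c.0 → —c→ v3
  v3 = c.0 → —c→ v4
  v4 = 0 → stopped
Bisimilarity quotient blocks:
  B0 = {u0}
  B1 = {u1}
  B2 = {u3, v2}
  B3 = {u4, v3}
  B4 = {u2, v4}
  B5 = {v0}
  B6 = {v1}
u0 ∈ B0, v0 ∈ B5 → different blocks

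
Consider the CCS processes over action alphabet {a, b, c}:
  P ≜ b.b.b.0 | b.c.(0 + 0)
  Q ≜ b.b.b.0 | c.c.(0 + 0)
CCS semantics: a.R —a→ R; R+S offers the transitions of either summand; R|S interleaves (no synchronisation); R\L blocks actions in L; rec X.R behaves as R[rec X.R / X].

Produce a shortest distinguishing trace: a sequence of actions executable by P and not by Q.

bbbb

P's transition system — 12 states:
  s0 = b.b.b.0 | b.c.(0 + 0) :: --b--▸ s1, --b--▸ s2
  s1 = b.b.0 | b.c.(0 + 0) :: --b--▸ s3, --b--▸ s4
  s2 = b.b.b.0 | c.(0 + 0) :: --b--▸ s4, --c--▸ s5
  s3 = b.0 | b.c.(0 + 0) :: --b--▸ s6, --b--▸ s7
  s4 = b.b.0 | c.(0 + 0) :: --b--▸ s7, --c--▸ s8
  s5 = b.b.b.0 | (0 + 0) :: --b--▸ s8
  s6 = 0 | b.c.(0 + 0) :: --b--▸ s9
  s7 = b.0 | c.(0 + 0) :: --b--▸ s9, --c--▸ s10
  s8 = b.b.0 | (0 + 0) :: --b--▸ s10
  s9 = 0 | c.(0 + 0) :: --c--▸ s11
  s10 = b.0 | (0 + 0) :: --b--▸ s11
  s11 = 0 | (0 + 0) :: stopped
Q's transition system — 12 states:
  t0 = b.b.b.0 | c.c.(0 + 0) :: --b--▸ t1, --c--▸ t2
  t1 = b.b.0 | c.c.(0 + 0) :: --b--▸ t3, --c--▸ t4
  t2 = b.b.b.0 | c.(0 + 0) :: --b--▸ t4, --c--▸ t5
  t3 = b.0 | c.c.(0 + 0) :: --b--▸ t6, --c--▸ t7
  t4 = b.b.0 | c.(0 + 0) :: --b--▸ t7, --c--▸ t8
  t5 = b.b.b.0 | (0 + 0) :: --b--▸ t8
  t6 = 0 | c.c.(0 + 0) :: --c--▸ t9
  t7 = b.0 | c.(0 + 0) :: --b--▸ t9, --c--▸ t10
  t8 = b.b.0 | (0 + 0) :: --b--▸ t10
  t9 = 0 | c.(0 + 0) :: --c--▸ t11
  t10 = b.0 | (0 + 0) :: --b--▸ t11
  t11 = 0 | (0 + 0) :: stopped
Trace ⟨bbbb⟩ through P, begin at {s0}:
  [1] b ⇒ {s1, s2}
  [2] b ⇒ {s3, s4}
  [3] b ⇒ {s6, s7}
  [4] b ⇒ {s9}
  P completes σ.
Trace ⟨bbbb⟩ through Q, begin at {t0}:
  [1] b ⇒ {t1}
  [2] b ⇒ {t3}
  [3] b ⇒ {t6}
  [4] b ⇒ ∅  — Q cannot continue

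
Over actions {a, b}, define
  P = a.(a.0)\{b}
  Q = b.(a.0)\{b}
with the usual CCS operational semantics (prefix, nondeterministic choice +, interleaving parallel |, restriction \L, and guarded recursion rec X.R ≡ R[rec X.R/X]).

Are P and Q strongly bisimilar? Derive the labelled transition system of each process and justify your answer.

P's transition system — 3 states:
  p0 = a.(a.0)\{b} → —a→ p1
  p1 = (a.0)\{b} → —a→ p2
  p2 = 0\{b} → ·
Q's transition system — 3 states:
  q0 = b.(a.0)\{b} → —b→ q1
  q1 = (a.0)\{b} → —a→ q2
  q2 = 0\{b} → ·
Partition-refinement fixed point:
  B0 = {p0}
  B1 = {p1, q1}
  B2 = {p2, q2}
  B3 = {q0}
p0 ∈ B0, q0 ∈ B3 → different blocks

P ≁ Q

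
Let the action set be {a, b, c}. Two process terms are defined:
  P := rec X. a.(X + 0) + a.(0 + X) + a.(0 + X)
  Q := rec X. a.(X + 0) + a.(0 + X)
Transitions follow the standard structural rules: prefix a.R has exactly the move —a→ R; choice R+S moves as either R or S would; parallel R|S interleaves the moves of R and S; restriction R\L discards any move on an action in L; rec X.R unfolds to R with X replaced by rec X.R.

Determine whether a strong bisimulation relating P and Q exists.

P ~ Q

Reachable graph of P (3 states):
  s0 = rec X. a.(X + 0) + a.(0 + X) + a.(0 + X) | —a→ s1, —a→ s2
  s1 = (rec X. a.(X + 0) + a.(0 + X) + a.(0 + X)) + 0 | —a→ s1, —a→ s2
  s2 = 0 + (rec X. a.(X + 0) + a.(0 + X) + a.(0 + X)) | —a→ s1, —a→ s2
Reachable graph of Q (3 states):
  t0 = rec X. a.(X + 0) + a.(0 + X) | —a→ t1, —a→ t2
  t1 = (rec X. a.(X + 0) + a.(0 + X)) + 0 | —a→ t1, —a→ t2
  t2 = 0 + (rec X. a.(X + 0) + a.(0 + X)) | —a→ t1, —a→ t2
Coarsest stable partition (strong bisimilarity classes):
  B0 = {s0, s1, s2, t0, t1, t2}
s0 ∈ B0, t0 ∈ B0 → same block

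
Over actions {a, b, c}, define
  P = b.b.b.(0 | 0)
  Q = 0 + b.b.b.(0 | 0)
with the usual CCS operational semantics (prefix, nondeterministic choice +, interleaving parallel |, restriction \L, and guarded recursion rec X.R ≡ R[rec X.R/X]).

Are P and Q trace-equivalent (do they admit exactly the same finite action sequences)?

trace-equivalent

P's transition system — 4 states:
  u0 = b.b.b.(0 | 0) has moves -b-> u1
  u1 = b.b.(0 | 0) has moves -b-> u2
  u2 = b.(0 | 0) has moves -b-> u3
  u3 = 0 | 0 has moves ·
Q's transition system — 4 states:
  v0 = 0 + b.b.b.(0 | 0) has moves -b-> v1
  v1 = b.b.(0 | 0) has moves -b-> v2
  v2 = b.(0 | 0) has moves -b-> v3
  v3 = 0 | 0 has moves ·
Coarsest stable partition (strong bisimilarity classes):
  B0 = {u0, v0}
  B1 = {u1, v1}
  B2 = {u2, v2}
  B3 = {u3, v3}
u0 ∈ B0, v0 ∈ B0 → same block
Bisimilar ⇒ trace-equivalent.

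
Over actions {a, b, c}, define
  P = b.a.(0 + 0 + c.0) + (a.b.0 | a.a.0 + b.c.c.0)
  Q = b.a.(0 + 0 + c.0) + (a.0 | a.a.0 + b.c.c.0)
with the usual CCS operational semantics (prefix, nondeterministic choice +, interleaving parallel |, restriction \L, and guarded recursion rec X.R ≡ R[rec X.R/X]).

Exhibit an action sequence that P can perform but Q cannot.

LTS(P): 14 reachable states
  p0 = b.a.(0 + 0 + c.0) + (a.b.0 | a.a.0 + b.c.c.0) ⊢ =a=> p1, =a=> p2, =b=> p3, =b=> p4
  p1 = a.b.0 | a.0 ⊢ =a=> p5, =a=> p6
  p2 = b.0 | a.a.0 ⊢ =a=> p6, =b=> p7
  p3 = a.(0 + 0 + c.0) ⊢ =a=> p8
  p4 = c.c.0 ⊢ =c=> p9
  p5 = a.b.0 | 0 ⊢ =a=> p10
  p6 = b.0 | a.0 ⊢ =a=> p10, =b=> p11
  p7 = 0 | a.a.0 ⊢ =a=> p11
  p8 = 0 + 0 + c.0 ⊢ =c=> p12
  p9 = c.0 ⊢ =c=> p12
  p10 = b.0 | 0 ⊢ =b=> p13
  p11 = 0 | a.0 ⊢ =a=> p13
  p12 = 0 ⊢ deadlocked
  p13 = 0 | 0 ⊢ deadlocked
LTS(Q): 11 reachable states
  q0 = b.a.(0 + 0 + c.0) + (a.0 | a.a.0 + b.c.c.0) ⊢ =a=> q1, =a=> q2, =b=> q3, =b=> q4
  q1 = 0 | a.a.0 ⊢ =a=> q5
  q2 = a.0 | a.0 ⊢ =a=> q5, =a=> q6
  q3 = a.(0 + 0 + c.0) ⊢ =a=> q7
  q4 = c.c.0 ⊢ =c=> q8
  q5 = 0 | a.0 ⊢ =a=> q9
  q6 = a.0 | 0 ⊢ =a=> q9
  q7 = 0 + 0 + c.0 ⊢ =c=> q10
  q8 = c.0 ⊢ =c=> q10
  q9 = 0 | 0 ⊢ deadlocked
  q10 = 0 ⊢ deadlocked
Executing ab from P (initial set {p0}):
  step 1 (a): {p1, p2}
  step 2 (b): {p7}
  ✓ P
Executing ab from Q (initial set {q0}):
  step 1 (a): {q1, q2}
  step 2 (b): ∅ (Q stuck)

ab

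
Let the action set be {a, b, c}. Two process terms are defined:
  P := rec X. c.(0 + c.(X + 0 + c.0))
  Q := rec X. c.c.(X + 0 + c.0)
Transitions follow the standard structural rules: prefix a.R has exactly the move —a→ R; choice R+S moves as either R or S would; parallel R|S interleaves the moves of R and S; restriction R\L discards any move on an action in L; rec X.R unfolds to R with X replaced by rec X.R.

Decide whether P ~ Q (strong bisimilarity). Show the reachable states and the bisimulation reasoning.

LTS(P): 4 reachable states
  m0 = rec X. c.(0 + c.(X + 0 + c.0)) has moves --c--▸ m1
  m1 = 0 + c.((rec X. c.(0 + c.(X + 0 + c.0))) + 0 + c.0) has moves --c--▸ m2
  m2 = (rec X. c.(0 + c.(X + 0 + c.0))) + 0 + c.0 has moves --c--▸ m1, --c--▸ m3
  m3 = 0 has moves stopped
LTS(Q): 4 reachable states
  n0 = rec X. c.c.(X + 0 + c.0) has moves --c--▸ n1
  n1 = c.((rec X. c.c.(X + 0 + c.0)) + 0 + c.0) has moves --c--▸ n2
  n2 = (rec X. c.c.(X + 0 + c.0)) + 0 + c.0 has moves --c--▸ n1, --c--▸ n3
  n3 = 0 has moves stopped
Bisimilarity quotient blocks:
  B0 = {m0, n0}
  B1 = {m1, n1}
  B2 = {m2, n2}
  B3 = {m3, n3}
m0 ∈ B0, n0 ∈ B0 → same block

bisimilar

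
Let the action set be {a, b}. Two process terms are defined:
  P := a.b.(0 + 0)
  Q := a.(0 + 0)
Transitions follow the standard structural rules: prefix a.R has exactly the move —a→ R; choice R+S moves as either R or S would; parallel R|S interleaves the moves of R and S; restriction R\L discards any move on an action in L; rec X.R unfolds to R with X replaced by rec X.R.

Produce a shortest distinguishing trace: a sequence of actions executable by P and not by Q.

ab

Reachable graph of P (3 states):
  p0 = a.b.(0 + 0) has moves ··a··> p1
  p1 = b.(0 + 0) has moves ··b··> p2
  p2 = 0 + 0 has moves ·
Reachable graph of Q (2 states):
  q0 = a.(0 + 0) has moves ··a··> q1
  q1 = 0 + 0 has moves ·
Executing ab from P (initial set {p0}):
  after a @ step 1: {p1}
  after b @ step 2: {p2}
  ✓ P
Executing ab from Q (initial set {q0}):
  after a @ step 1: {q1}
  after b @ step 2: ∅  — Q cannot continue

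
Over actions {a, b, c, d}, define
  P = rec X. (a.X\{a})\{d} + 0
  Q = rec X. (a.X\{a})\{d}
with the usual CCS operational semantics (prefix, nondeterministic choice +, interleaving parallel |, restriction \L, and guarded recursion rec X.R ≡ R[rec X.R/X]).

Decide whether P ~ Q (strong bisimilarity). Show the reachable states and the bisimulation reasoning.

YES

P's transition system — 2 states:
  u0 = rec X. (a.X\{a})\{d} + 0 has moves --a--▸ u1
  u1 = (rec X. (a.X\{a})\{d} + 0)\{a}\{d} has moves deadlocked
Q's transition system — 2 states:
  v0 = rec X. (a.X\{a})\{d} has moves --a--▸ v1
  v1 = (rec X. (a.X\{a})\{d})\{a}\{d} has moves deadlocked
Coarsest stable partition (strong bisimilarity classes):
  B0 = {u0, v0}
  B1 = {u1, v1}
u0 ∈ B0, v0 ∈ B0 → same block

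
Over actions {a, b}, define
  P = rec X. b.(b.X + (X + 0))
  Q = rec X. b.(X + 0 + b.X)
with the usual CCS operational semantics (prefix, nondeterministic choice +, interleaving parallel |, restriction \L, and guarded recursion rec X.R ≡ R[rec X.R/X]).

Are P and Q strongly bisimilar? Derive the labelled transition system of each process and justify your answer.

bisimilar

P's transition system — 2 states:
  s0 = rec X. b.(b.X + (X + 0)) → —b→ s1
  s1 = b.(rec X. b.(b.X + (X + 0))) + ((rec X. b.(b.X + (X + 0))) + 0) → —b→ s0, —b→ s1
Q's transition system — 2 states:
  t0 = rec X. b.(X + 0 + b.X) → —b→ t1
  t1 = (rec X. b.(X + 0 + b.X)) + 0 + b.(rec X. b.(X + 0 + b.X)) → —b→ t0, —b→ t1
Coarsest stable partition (strong bisimilarity classes):
  B0 = {s0, s1, t0, t1}
s0 ∈ B0, t0 ∈ B0 → same block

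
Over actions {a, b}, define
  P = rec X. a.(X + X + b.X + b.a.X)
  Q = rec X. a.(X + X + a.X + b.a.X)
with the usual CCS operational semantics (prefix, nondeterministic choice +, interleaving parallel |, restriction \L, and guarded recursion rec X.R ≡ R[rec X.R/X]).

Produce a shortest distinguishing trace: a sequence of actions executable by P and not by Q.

P's transition system — 3 states:
  u0 = rec X. a.(X + X + b.X + b.a.X) ⊢ -a-> u1
  u1 = (rec X. a.(X + X + b.X + b.a.X)) + (rec X. a.(X + X + b.X + b.a.X)) + b.(rec X. a.(X + X + b.X + b.a.X)) + b.a.(rec X. a.(X + X + b.X + b.a.X)) ⊢ -a-> u1, -b-> u0, -b-> u2
  u2 = a.(rec X. a.(X + X + b.X + b.a.X)) ⊢ -a-> u0
Q's transition system — 3 states:
  v0 = rec X. a.(X + X + a.X + b.a.X) ⊢ -a-> v1
  v1 = (rec X. a.(X + X + a.X + b.a.X)) + (rec X. a.(X + X + a.X + b.a.X)) + a.(rec X. a.(X + X + a.X + b.a.X)) + b.a.(rec X. a.(X + X + a.X + b.a.X)) ⊢ -a-> v0, -a-> v1, -b-> v2
  v2 = a.(rec X. a.(X + X + a.X + b.a.X)) ⊢ -a-> v0
Trace ⟨abab⟩ through P, begin at {u0}:
  [1] a ⇒ {u1}
  [2] b ⇒ {u0, u2}
  [3] a ⇒ {u0, u1}
  [4] b ⇒ {u0, u2}
  P completes σ.
Trace ⟨abab⟩ through Q, begin at {v0}:
  [1] a ⇒ {v1}
  [2] b ⇒ {v2}
  [3] a ⇒ {v0}
  [4] b ⇒ no successor for Q

abab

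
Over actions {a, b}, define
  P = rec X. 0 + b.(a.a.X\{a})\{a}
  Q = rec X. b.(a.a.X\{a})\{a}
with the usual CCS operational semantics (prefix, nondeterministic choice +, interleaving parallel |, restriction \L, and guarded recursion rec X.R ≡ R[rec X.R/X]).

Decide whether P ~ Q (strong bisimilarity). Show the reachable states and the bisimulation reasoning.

P ~ Q

P's transition system — 2 states:
  s0 = rec X. 0 + b.(a.a.X\{a})\{a} :: ··b··> s1
  s1 = (a.a.(rec X. 0 + b.(a.a.X\{a})\{a})\{a})\{a} :: stopped
Q's transition system — 2 states:
  t0 = rec X. b.(a.a.X\{a})\{a} :: ··b··> t1
  t1 = (a.a.(rec X. b.(a.a.X\{a})\{a})\{a})\{a} :: stopped
Bisimilarity quotient blocks:
  B0 = {s0, t0}
  B1 = {s1, t1}
s0 ∈ B0, t0 ∈ B0 → same block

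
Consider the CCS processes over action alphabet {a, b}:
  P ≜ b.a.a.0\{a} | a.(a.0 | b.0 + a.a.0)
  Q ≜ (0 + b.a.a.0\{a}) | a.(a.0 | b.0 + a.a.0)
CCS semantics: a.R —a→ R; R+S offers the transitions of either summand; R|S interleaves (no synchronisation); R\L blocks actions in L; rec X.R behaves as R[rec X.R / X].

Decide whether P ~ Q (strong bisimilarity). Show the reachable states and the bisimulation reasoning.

Reachable graph of P (28 states):
  s0 = b.a.a.0\{a} | a.(a.0 | b.0 + a.a.0) | --a--▸ s1, --b--▸ s2
  s1 = b.a.a.0\{a} | (a.0 | b.0 + a.a.0) | --a--▸ s3, --a--▸ s4, --b--▸ s5, --b--▸ s6
  s2 = a.a.0\{a} | a.(a.0 | b.0 + a.a.0) | --a--▸ s5, --a--▸ s7
  s3 = b.a.a.0\{a} | (0 | b.0) | --b--▸ s8, --b--▸ s9
  s4 = b.a.a.0\{a} | a.0 | --a--▸ s10, --b--▸ s11
  s5 = a.a.0\{a} | (a.0 | b.0 + a.a.0) | --a--▸ s11, --a--▸ s12, --a--▸ s8, --b--▸ s13
  s6 = b.a.a.0\{a} | (a.0 | 0) | --a--▸ s9, --b--▸ s13
  s7 = a.0\{a} | a.(a.0 | b.0 + a.a.0) | --a--▸ s12, --a--▸ s14
  s8 = a.a.0\{a} | (0 | b.0) | --a--▸ s15, --b--▸ s16
  s9 = b.a.a.0\{a} | (0 | 0) | --b--▸ s16
  s10 = b.a.a.0\{a} | 0 | --b--▸ s17
  s11 = a.a.0\{a} | a.0 | --a--▸ s17, --a--▸ s18
  s12 = a.0\{a} | (a.0 | b.0 + a.a.0) | --a--▸ s15, --a--▸ s18, --a--▸ s19, --b--▸ s20
  s13 = a.a.0\{a} | (a.0 | 0) | --a--▸ s16, --a--▸ s20
  s14 = 0\{a} | a.(a.0 | b.0 + a.a.0) | --a--▸ s19
  s15 = a.0\{a} | (0 | b.0) | --a--▸ s21, --b--▸ s22
  s16 = a.a.0\{a} | (0 | 0) | --a--▸ s22
  s17 = a.a.0\{a} | 0 | --a--▸ s23
  s18 = a.0\{a} | a.0 | --a--▸ s23, --a--▸ s24
  s19 = 0\{a} | (a.0 | b.0 + a.a.0) | --a--▸ s21, --a--▸ s24, --b--▸ s25
  s20 = a.0\{a} | (a.0 | 0) | --a--▸ s22, --a--▸ s25
  s21 = 0\{a} | (0 | b.0) | --b--▸ s26
  s22 = a.0\{a} | (0 | 0) | --a--▸ s26
  s23 = a.0\{a} | 0 | --a--▸ s27
  s24 = 0\{a} | a.0 | --a--▸ s27
  s25 = 0\{a} | (a.0 | 0) | --a--▸ s26
  s26 = 0\{a} | (0 | 0) | deadlocked
  s27 = 0\{a} | 0 | deadlocked
Reachable graph of Q (28 states):
  t0 = (0 + b.a.a.0\{a}) | a.(a.0 | b.0 + a.a.0) | --a--▸ t1, --b--▸ t2
  t1 = (0 + b.a.a.0\{a}) | (a.0 | b.0 + a.a.0) | --a--▸ t3, --a--▸ t4, --b--▸ t5, --b--▸ t6
  t2 = a.a.0\{a} | a.(a.0 | b.0 + a.a.0) | --a--▸ t6, --a--▸ t7
  t3 = (0 + b.a.a.0\{a}) | (0 | b.0) | --b--▸ t8, --b--▸ t9
  t4 = (0 + b.a.a.0\{a}) | a.0 | --a--▸ t10, --b--▸ t11
  t5 = (0 + b.a.a.0\{a}) | (a.0 | 0) | --a--▸ t8, --b--▸ t12
  t6 = a.a.0\{a} | (a.0 | b.0 + a.a.0) | --a--▸ t11, --a--▸ t13, --a--▸ t9, --b--▸ t12
  t7 = a.0\{a} | a.(a.0 | b.0 + a.a.0) | --a--▸ t13, --a--▸ t14
  t8 = (0 + b.a.a.0\{a}) | (0 | 0) | --b--▸ t15
  t9 = a.a.0\{a} | (0 | b.0) | --a--▸ t16, --b--▸ t15
  t10 = (0 + b.a.a.0\{a}) | 0 | --b--▸ t17
  t11 = a.a.0\{a} | a.0 | --a--▸ t17, --a--▸ t18
  t12 = a.a.0\{a} | (a.0 | 0) | --a--▸ t15, --a--▸ t19
  t13 = a.0\{a} | (a.0 | b.0 + a.a.0) | --a--▸ t16, --a--▸ t18, --a--▸ t20, --b--▸ t19
  t14 = 0\{a} | a.(a.0 | b.0 + a.a.0) | --a--▸ t20
  t15 = a.a.0\{a} | (0 | 0) | --a--▸ t21
  t16 = a.0\{a} | (0 | b.0) | --a--▸ t22, --b--▸ t21
  t17 = a.a.0\{a} | 0 | --a--▸ t23
  t18 = a.0\{a} | a.0 | --a--▸ t23, --a--▸ t24
  t19 = a.0\{a} | (a.0 | 0) | --a--▸ t21, --a--▸ t25
  t20 = 0\{a} | (a.0 | b.0 + a.a.0) | --a--▸ t22, --a--▸ t24, --b--▸ t25
  t21 = a.0\{a} | (0 | 0) | --a--▸ t26
  t22 = 0\{a} | (0 | b.0) | --b--▸ t26
  t23 = a.0\{a} | 0 | --a--▸ t27
  t24 = 0\{a} | a.0 | --a--▸ t27
  t25 = 0\{a} | (a.0 | 0) | --a--▸ t26
  t26 = 0\{a} | (0 | 0) | deadlocked
  t27 = 0\{a} | 0 | deadlocked
Coarsest stable partition (strong bisimilarity classes):
  B0 = {s0, t0}
  B1 = {s1, t1}
  B2 = {s5, t6}
  B3 = {s12, t13}
  B4 = {s15, t16}
  B5 = {s22, s23, s24, s25, t21, t23, t24, t25}
  B6 = {s26, s27, t26, t27}
  B7 = {s21, t22}
  B8 = {s16, s17, s18, s20, t15, t17, t18, t19}
  B9 = {s19, t20}
  B10 = {s11, s13, t11, t12}
  B11 = {s8, t9}
  B12 = {s4, s6, t4, t5}
  B13 = {s10, s9, t10, t8}
  B14 = {s3, t3}
  B15 = {s2, t2}
  B16 = {s7, t7}
  B17 = {s14, t14}
s0 ∈ B0, t0 ∈ B0 → same block

YES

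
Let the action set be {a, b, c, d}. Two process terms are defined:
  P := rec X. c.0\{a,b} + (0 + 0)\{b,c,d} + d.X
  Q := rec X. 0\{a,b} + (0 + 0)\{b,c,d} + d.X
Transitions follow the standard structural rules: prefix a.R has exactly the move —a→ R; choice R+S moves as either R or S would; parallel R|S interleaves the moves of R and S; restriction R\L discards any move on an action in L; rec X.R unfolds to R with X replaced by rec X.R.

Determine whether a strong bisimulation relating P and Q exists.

not bisimilar

LTS(P): 2 reachable states
  s0 = rec X. c.0\{a,b} + (0 + 0)\{b,c,d} + d.X :: --c--▸ s1, --d--▸ s0
  s1 = 0\{a,b} :: (no moves)
LTS(Q): 1 reachable states
  t0 = rec X. 0\{a,b} + (0 + 0)\{b,c,d} + d.X :: --d--▸ t0
Partition-refinement fixed point:
  B0 = {s0}
  B1 = {s1}
  B2 = {t0}
s0 ∈ B0, t0 ∈ B2 → different blocks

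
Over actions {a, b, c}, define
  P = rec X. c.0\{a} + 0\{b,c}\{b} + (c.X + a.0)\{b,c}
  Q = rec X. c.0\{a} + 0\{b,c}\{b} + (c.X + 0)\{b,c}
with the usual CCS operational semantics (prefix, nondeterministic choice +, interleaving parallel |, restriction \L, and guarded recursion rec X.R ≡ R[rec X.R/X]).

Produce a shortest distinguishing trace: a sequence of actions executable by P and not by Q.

a

P's transition system — 3 states:
  u0 = rec X. c.0\{a} + 0\{b,c}\{b} + (c.X + a.0)\{b,c} has moves -a-> u1, -c-> u2
  u1 = 0\{b,c} has moves deadlocked
  u2 = 0\{a} has moves deadlocked
Q's transition system — 2 states:
  v0 = rec X. c.0\{a} + 0\{b,c}\{b} + (c.X + 0)\{b,c} has moves -c-> v1
  v1 = 0\{a} has moves deadlocked
Trace ⟨a⟩ through P, begin at {u0}:
  after a @ step 1: {u1}
  P completes σ.
Trace ⟨a⟩ through Q, begin at {v0}:
  after a @ step 1: no successor for Q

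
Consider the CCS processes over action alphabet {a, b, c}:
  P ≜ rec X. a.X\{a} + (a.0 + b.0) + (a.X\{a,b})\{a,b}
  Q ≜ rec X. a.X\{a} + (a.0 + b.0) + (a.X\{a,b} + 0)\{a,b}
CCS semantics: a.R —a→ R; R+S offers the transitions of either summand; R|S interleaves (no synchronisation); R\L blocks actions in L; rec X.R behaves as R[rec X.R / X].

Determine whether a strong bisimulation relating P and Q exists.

Reachable graph of P (4 states):
  u0 = rec X. a.X\{a} + (a.0 + b.0) + (a.X\{a,b})\{a,b} → =a=> u1, =a=> u2, =b=> u2
  u1 = (rec X. a.X\{a} + (a.0 + b.0) + (a.X\{a,b})\{a,b})\{a} → =b=> u3
  u2 = 0 → stopped
  u3 = 0\{a} → stopped
Reachable graph of Q (4 states):
  v0 = rec X. a.X\{a} + (a.0 + b.0) + (a.X\{a,b} + 0)\{a,b} → =a=> v1, =a=> v2, =b=> v2
  v1 = (rec X. a.X\{a} + (a.0 + b.0) + (a.X\{a,b} + 0)\{a,b})\{a} → =b=> v3
  v2 = 0 → stopped
  v3 = 0\{a} → stopped
Partition-refinement fixed point:
  B0 = {u0, v0}
  B1 = {u1, v1}
  B2 = {u2, u3, v2, v3}
u0 ∈ B0, v0 ∈ B0 → same block

YES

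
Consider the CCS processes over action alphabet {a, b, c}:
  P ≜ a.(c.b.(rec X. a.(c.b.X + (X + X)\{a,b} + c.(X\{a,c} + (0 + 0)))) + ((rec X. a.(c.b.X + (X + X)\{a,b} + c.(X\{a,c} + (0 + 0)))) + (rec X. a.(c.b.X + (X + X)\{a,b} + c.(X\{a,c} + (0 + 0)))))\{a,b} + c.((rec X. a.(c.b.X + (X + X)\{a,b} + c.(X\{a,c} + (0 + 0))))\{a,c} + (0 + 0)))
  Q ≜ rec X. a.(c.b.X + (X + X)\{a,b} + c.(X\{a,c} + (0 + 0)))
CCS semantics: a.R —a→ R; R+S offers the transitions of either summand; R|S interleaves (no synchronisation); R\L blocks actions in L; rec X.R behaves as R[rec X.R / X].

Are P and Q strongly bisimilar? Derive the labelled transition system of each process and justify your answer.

LTS(P): 5 reachable states
  s0 = a.(c.b.(rec X. a.(c.b.X + (X + X)\{a,b} + c.(X\{a,c} + (0 + 0)))) + ((rec X. a.(c.b.X + (X + X)\{a,b} + c.(X\{a,c} + (0 + 0)))) + (rec X. a.(c.b.X + (X + X)\{a,b} + c.(X\{a,c} + (0 + 0)))))\{a,b} + c.((rec X. a.(c.b.X + (X + X)\{a,b} + c.(X\{a,c} + (0 + 0))))\{a,c} + (0 + 0))) → ··a··> s1
  s1 = c.b.(rec X. a.(c.b.X + (X + X)\{a,b} + c.(X\{a,c} + (0 + 0)))) + ((rec X. a.(c.b.X + (X + X)\{a,b} + c.(X\{a,c} + (0 + 0)))) + (rec X. a.(c.b.X + (X + X)\{a,b} + c.(X\{a,c} + (0 + 0)))))\{a,b} + c.((rec X. a.(c.b.X + (X + X)\{a,b} + c.(X\{a,c} + (0 + 0))))\{a,c} + (0 + 0)) → ··c··> s2, ··c··> s3
  s2 = (rec X. a.(c.b.X + (X + X)\{a,b} + c.(X\{a,c} + (0 + 0))))\{a,c} + (0 + 0) → deadlocked
  s3 = b.(rec X. a.(c.b.X + (X + X)\{a,b} + c.(X\{a,c} + (0 + 0)))) → ··b··> s4
  s4 = rec X. a.(c.b.X + (X + X)\{a,b} + c.(X\{a,c} + (0 + 0))) → ··a··> s1
LTS(Q): 4 reachable states
  t0 = rec X. a.(c.b.X + (X + X)\{a,b} + c.(X\{a,c} + (0 + 0))) → ··a··> t1
  t1 = c.b.(rec X. a.(c.b.X + (X + X)\{a,b} + c.(X\{a,c} + (0 + 0)))) + ((rec X. a.(c.b.X + (X + X)\{a,b} + c.(X\{a,c} + (0 + 0)))) + (rec X. a.(c.b.X + (X + X)\{a,b} + c.(X\{a,c} + (0 + 0)))))\{a,b} + c.((rec X. a.(c.b.X + (X + X)\{a,b} + c.(X\{a,c} + (0 + 0))))\{a,c} + (0 + 0)) → ··c··> t2, ··c··> t3
  t2 = (rec X. a.(c.b.X + (X + X)\{a,b} + c.(X\{a,c} + (0 + 0))))\{a,c} + (0 + 0) → deadlocked
  t3 = b.(rec X. a.(c.b.X + (X + X)\{a,b} + c.(X\{a,c} + (0 + 0)))) → ··b··> t0
Bisimilarity quotient blocks:
  B0 = {s0, s4, t0}
  B1 = {s1, t1}
  B2 = {s2, t2}
  B3 = {s3, t3}
s0 ∈ B0, t0 ∈ B0 → same block

YES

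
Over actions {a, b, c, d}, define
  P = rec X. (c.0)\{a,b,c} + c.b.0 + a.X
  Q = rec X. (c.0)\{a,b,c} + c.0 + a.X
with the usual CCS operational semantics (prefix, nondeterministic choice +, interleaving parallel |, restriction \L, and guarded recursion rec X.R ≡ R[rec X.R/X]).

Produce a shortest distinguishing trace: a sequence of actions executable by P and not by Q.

P's transition system — 3 states:
  u0 = rec X. (c.0)\{a,b,c} + c.b.0 + a.X | -a-> u0, -c-> u1
  u1 = b.0 | -b-> u2
  u2 = 0 | stopped
Q's transition system — 2 states:
  v0 = rec X. (c.0)\{a,b,c} + c.0 + a.X | -a-> v0, -c-> v1
  v1 = 0 | stopped
Run σ = ⟨cb⟩ on P: start {u0}
  [1] c ⇒ {u1}
  [2] b ⇒ {u2}
  — P admits the full trace.
Run σ = ⟨cb⟩ on Q: start {v0}
  [1] c ⇒ {v1}
  [2] b ⇒ no successor for Q

cb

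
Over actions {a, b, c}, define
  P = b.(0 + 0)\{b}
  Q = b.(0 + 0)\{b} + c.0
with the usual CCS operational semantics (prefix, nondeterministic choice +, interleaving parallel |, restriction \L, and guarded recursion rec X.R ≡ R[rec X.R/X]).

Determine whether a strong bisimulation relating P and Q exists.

P's transition system — 2 states:
  s0 = b.(0 + 0)\{b} :: —b→ s1
  s1 = (0 + 0)\{b} :: deadlocked
Q's transition system — 3 states:
  t0 = b.(0 + 0)\{b} + c.0 :: —b→ t1, —c→ t2
  t1 = (0 + 0)\{b} :: deadlocked
  t2 = 0 :: deadlocked
Bisimilarity quotient blocks:
  B0 = {s0}
  B1 = {s1, t1, t2}
  B2 = {t0}
s0 ∈ B0, t0 ∈ B2 → different blocks

NO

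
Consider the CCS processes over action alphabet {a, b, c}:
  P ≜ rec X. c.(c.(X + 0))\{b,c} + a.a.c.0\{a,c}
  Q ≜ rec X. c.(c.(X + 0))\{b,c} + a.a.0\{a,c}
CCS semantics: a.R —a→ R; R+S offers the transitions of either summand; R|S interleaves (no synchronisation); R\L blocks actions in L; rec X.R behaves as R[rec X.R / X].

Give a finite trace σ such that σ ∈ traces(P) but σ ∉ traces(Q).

aac

LTS(P): 5 reachable states
  s0 = rec X. c.(c.(X + 0))\{b,c} + a.a.c.0\{a,c} ⊢ --a--▸ s1, --c--▸ s2
  s1 = a.c.0\{a,c} ⊢ --a--▸ s3
  s2 = (c.((rec X. c.(c.(X + 0))\{b,c} + a.a.c.0\{a,c}) + 0))\{b,c} ⊢ ·
  s3 = c.0\{a,c} ⊢ --c--▸ s4
  s4 = 0\{a,c} ⊢ ·
LTS(Q): 4 reachable states
  t0 = rec X. c.(c.(X + 0))\{b,c} + a.a.0\{a,c} ⊢ --a--▸ t1, --c--▸ t2
  t1 = a.0\{a,c} ⊢ --a--▸ t3
  t2 = (c.((rec X. c.(c.(X + 0))\{b,c} + a.a.0\{a,c}) + 0))\{b,c} ⊢ ·
  t3 = 0\{a,c} ⊢ ·
Trace ⟨aac⟩ through P, begin at {s0}:
  after a @ step 1: {s1}
  after a @ step 2: {s3}
  after c @ step 3: {s4}
  P completes σ.
Trace ⟨aac⟩ through Q, begin at {t0}:
  after a @ step 1: {t1}
  after a @ step 2: {t3}
  after c @ step 3: ∅  — Q cannot continue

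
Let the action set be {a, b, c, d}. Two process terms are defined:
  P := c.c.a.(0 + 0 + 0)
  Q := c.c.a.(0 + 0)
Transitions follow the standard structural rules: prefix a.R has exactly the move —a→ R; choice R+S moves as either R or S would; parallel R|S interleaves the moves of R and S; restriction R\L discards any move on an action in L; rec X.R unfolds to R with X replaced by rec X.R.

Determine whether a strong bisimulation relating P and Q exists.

P ~ Q

Reachable graph of P (4 states):
  u0 = c.c.a.(0 + 0 + 0) ⊢ =c=> u1
  u1 = c.a.(0 + 0 + 0) ⊢ =c=> u2
  u2 = a.(0 + 0 + 0) ⊢ =a=> u3
  u3 = 0 + 0 + 0 ⊢ ·
Reachable graph of Q (4 states):
  v0 = c.c.a.(0 + 0) ⊢ =c=> v1
  v1 = c.a.(0 + 0) ⊢ =c=> v2
  v2 = a.(0 + 0) ⊢ =a=> v3
  v3 = 0 + 0 ⊢ ·
Coarsest stable partition (strong bisimilarity classes):
  B0 = {u0, v0}
  B1 = {u1, v1}
  B2 = {u2, v2}
  B3 = {u3, v3}
u0 ∈ B0, v0 ∈ B0 → same block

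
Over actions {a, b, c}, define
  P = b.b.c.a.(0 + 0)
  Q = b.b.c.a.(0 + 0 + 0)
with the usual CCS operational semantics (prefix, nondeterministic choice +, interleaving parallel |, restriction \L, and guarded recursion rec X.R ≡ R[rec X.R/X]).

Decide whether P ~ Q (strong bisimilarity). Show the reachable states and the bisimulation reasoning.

Reachable graph of P (5 states):
  s0 = b.b.c.a.(0 + 0) ⊢ --b--▸ s1
  s1 = b.c.a.(0 + 0) ⊢ --b--▸ s2
  s2 = c.a.(0 + 0) ⊢ --c--▸ s3
  s3 = a.(0 + 0) ⊢ --a--▸ s4
  s4 = 0 + 0 ⊢ ∅
Reachable graph of Q (5 states):
  t0 = b.b.c.a.(0 + 0 + 0) ⊢ --b--▸ t1
  t1 = b.c.a.(0 + 0 + 0) ⊢ --b--▸ t2
  t2 = c.a.(0 + 0 + 0) ⊢ --c--▸ t3
  t3 = a.(0 + 0 + 0) ⊢ --a--▸ t4
  t4 = 0 + 0 + 0 ⊢ ∅
Partition-refinement fixed point:
  B0 = {s0, t0}
  B1 = {s1, t1}
  B2 = {s2, t2}
  B3 = {s3, t3}
  B4 = {s4, t4}
s0 ∈ B0, t0 ∈ B0 → same block

P ~ Q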